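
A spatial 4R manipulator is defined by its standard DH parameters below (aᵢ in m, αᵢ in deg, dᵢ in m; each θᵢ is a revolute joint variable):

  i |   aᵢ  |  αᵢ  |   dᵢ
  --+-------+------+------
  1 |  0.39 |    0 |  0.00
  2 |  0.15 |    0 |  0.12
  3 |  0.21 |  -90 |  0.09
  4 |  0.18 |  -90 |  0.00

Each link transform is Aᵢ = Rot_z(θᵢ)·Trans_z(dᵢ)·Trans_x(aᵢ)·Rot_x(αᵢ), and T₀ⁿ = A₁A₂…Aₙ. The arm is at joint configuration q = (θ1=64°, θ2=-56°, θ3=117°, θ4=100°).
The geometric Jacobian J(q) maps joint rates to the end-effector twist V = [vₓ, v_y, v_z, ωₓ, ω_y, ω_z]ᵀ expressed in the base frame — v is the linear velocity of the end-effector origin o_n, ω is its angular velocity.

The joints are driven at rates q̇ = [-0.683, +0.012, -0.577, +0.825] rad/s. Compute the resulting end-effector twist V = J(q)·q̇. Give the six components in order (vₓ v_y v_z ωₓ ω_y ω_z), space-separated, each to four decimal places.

0.5200 -0.2083 0.0258 -0.6758 -0.4732 -1.2480

o_n = [0.2170, 0.5178, 0.0327]
J₁: ẑ×o_n = [-0.5178, 0.2170, 0.0000], ω = ẑ
J2: z=[0.0000, 0.0000, 1.0000] o=[0.1710, 0.3505, 0.0000] → [-0.1673, 0.0460, 0.0000, 0.0000, 0.0000, 1.0000]
J3: z=[0.0000, 0.0000, 1.0000] o=[0.3195, 0.3714, 0.1200] → [-0.1464, -0.1025, 0.0000, 0.0000, 0.0000, 1.0000]
J4: z=[-0.8192, -0.5736, 0.0000] o=[0.1991, 0.5434, 0.2100] → [0.1017, -0.1452, 0.0313, -0.8192, -0.5736, 0.0000]
V = J·q̇ = [0.5200, -0.2083, 0.0258, -0.6758, -0.4732, -1.2480]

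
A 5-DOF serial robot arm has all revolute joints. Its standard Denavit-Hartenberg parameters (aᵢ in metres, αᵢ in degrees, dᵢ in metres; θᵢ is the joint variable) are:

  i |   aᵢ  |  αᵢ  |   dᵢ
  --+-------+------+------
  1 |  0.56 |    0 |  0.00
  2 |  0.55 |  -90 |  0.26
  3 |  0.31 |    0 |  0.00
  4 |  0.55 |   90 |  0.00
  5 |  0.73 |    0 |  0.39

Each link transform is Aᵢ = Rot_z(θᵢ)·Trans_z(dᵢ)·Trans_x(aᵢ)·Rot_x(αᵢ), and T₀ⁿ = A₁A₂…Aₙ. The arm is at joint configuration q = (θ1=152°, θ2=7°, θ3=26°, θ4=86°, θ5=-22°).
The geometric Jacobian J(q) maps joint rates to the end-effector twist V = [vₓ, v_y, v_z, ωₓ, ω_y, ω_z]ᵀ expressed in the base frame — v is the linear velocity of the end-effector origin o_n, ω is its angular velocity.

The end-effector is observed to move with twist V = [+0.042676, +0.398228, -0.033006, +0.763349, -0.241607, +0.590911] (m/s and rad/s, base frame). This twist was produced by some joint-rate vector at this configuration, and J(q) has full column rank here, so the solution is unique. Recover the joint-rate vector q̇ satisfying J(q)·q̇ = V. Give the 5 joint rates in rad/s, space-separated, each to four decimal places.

o_n = [-1.0786, 0.7800, -1.1595]
J₁: ẑ×o_n = [-0.7800, -1.0786, 0.0000], ω = ẑ
J2: z=[0.0000, 0.0000, 1.0000] o=[-0.4945, 0.2629, 0.0000] → [-0.5171, -0.5841, 0.0000, 0.0000, 0.0000, 1.0000]
J3: z=[-0.3584, -0.9336, 0.0000] o=[-1.0079, 0.4600, 0.2600] → [1.3252, -0.5087, -0.1806, -0.3584, -0.9336, 0.0000]
J4: z=[-0.3584, -0.9336, 0.0000] o=[-1.2680, 0.5599, 0.1241] → [1.1984, -0.4600, 0.0980, -0.3584, -0.9336, 0.0000]
J5: z=[-0.8656, 0.3323, -0.3746] o=[-1.0757, 0.4860, -0.3858] → [-0.1469, -0.6686, -0.2536, -0.8656, 0.3323, -0.3746]
q̇ = J⁺·V = [0.0010, 0.2670, 0.8860, -0.9340, -0.8620]

0.0010 0.2670 0.8860 -0.9340 -0.8620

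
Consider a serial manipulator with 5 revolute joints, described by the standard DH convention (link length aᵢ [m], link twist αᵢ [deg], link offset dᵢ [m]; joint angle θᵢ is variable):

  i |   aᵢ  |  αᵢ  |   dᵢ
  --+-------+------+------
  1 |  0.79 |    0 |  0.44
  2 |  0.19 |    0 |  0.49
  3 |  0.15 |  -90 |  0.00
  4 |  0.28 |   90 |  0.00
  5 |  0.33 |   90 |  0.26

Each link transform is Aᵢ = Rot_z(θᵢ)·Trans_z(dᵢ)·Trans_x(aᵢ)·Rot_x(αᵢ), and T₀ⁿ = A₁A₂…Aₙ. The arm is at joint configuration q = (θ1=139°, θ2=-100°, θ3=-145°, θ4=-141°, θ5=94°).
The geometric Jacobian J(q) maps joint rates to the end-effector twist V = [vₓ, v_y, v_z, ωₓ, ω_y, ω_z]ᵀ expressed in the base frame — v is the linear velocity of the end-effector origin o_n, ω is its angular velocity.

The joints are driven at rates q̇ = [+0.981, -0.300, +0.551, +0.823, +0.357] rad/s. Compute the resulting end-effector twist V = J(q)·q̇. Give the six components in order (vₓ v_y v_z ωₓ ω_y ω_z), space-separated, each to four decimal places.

-0.7546 -0.0757 0.2251 0.8530 -0.0109 0.9546

o_n = [-0.0733, 0.7522, 0.8897]
J₁: ẑ×o_n = [-0.7522, -0.0733, 0.0000], ω = ẑ
J2: z=[0.0000, 0.0000, 1.0000] o=[-0.5962, 0.5183, 0.4400] → [-0.2339, 0.5229, 0.0000, 0.0000, 0.0000, 1.0000]
J3: z=[0.0000, 0.0000, 1.0000] o=[-0.4486, 0.6379, 0.9300] → [-0.1143, 0.3752, 0.0000, 0.0000, 0.0000, 1.0000]
J4: z=[0.9613, -0.2756, 0.0000] o=[-0.4899, 0.4937, 0.9300] → [0.0111, 0.0388, 0.3633, 0.9613, -0.2756, 0.0000]
J5: z=[0.1735, 0.6049, -0.7771] o=[-0.4299, 0.7028, 1.1062] → [-0.0926, -0.2396, -0.2072, 0.1735, 0.6049, -0.7771]
V = J·q̇ = [-0.7546, -0.0757, 0.2251, 0.8530, -0.0109, 0.9546]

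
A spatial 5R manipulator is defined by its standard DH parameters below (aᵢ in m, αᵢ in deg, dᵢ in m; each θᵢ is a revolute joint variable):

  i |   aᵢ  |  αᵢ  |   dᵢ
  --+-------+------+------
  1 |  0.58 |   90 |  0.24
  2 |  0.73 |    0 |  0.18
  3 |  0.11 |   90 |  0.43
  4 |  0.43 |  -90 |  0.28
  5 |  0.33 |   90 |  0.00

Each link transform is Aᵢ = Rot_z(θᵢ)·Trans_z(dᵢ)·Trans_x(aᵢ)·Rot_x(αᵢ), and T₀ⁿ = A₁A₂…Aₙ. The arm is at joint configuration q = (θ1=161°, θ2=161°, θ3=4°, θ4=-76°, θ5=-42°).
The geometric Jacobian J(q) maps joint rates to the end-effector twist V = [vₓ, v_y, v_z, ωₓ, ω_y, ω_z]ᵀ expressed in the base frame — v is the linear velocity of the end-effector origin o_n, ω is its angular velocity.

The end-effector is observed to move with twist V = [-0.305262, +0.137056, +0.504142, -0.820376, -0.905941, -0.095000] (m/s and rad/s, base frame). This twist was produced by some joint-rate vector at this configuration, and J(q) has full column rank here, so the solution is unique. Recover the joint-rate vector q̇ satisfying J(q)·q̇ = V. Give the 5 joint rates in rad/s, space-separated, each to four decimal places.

-0.5770 -0.2700 -0.7690 0.5900 -0.3500

o_n = [0.2166, -0.1224, 1.0322]
J₁: ẑ×o_n = [0.1224, 0.2166, -0.0000], ω = ẑ
J2: z=[0.3256, 0.9455, 0.0000] o=[-0.5484, 0.1888, 0.2400] → [0.7490, -0.2579, -0.8246, 0.3256, 0.9455, 0.0000]
J3: z=[0.3256, 0.9455, 0.0000] o=[0.1628, 0.1343, 0.4777] → [0.5243, -0.1805, -0.1344, 0.3256, 0.9455, 0.0000]
J4: z=[-0.2447, 0.0843, 0.9659] o=[0.4033, 0.5063, 0.5061] → [0.6516, -0.0516, 0.1696, -0.2447, 0.0843, 0.9659]
J5: z=[0.9649, -0.0764, 0.2511] o=[0.2939, 0.1027, 0.8035] → [0.0390, -0.2400, -0.2231, 0.9649, -0.0764, 0.2511]
q̇ = J⁺·V = [-0.5770, -0.2700, -0.7690, 0.5900, -0.3500]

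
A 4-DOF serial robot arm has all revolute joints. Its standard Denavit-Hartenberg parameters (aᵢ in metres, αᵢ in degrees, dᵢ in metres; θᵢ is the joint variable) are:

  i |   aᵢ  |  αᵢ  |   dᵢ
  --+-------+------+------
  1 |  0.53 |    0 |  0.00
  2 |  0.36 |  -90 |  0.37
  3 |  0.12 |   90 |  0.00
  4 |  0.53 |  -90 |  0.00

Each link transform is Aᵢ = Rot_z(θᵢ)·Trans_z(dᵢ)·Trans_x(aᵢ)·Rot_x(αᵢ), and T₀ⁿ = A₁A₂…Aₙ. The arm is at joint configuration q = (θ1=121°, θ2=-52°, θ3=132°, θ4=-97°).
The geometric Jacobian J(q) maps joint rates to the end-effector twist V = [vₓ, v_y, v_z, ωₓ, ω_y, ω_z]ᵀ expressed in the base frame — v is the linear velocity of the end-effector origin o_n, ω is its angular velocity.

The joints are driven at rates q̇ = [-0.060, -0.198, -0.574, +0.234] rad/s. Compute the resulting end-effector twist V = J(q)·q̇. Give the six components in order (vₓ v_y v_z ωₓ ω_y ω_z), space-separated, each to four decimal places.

o_n = [0.3339, 0.5673, 0.3288]
J₁: ẑ×o_n = [-0.5673, 0.3339, 0.0000], ω = ẑ
J2: z=[0.0000, 0.0000, 1.0000] o=[-0.2730, 0.4543, 0.0000] → [-0.1130, 0.6068, 0.0000, 0.0000, 0.0000, 1.0000]
J3: z=[-0.9336, 0.3584, 0.0000] o=[-0.1440, 0.7904, 0.3700] → [-0.0148, -0.0384, 0.0371, -0.9336, 0.3584, 0.0000]
J4: z=[0.2663, 0.6938, -0.6691] o=[-0.1727, 0.7154, 0.2808] → [-0.0658, -0.3518, -0.3909, 0.2663, 0.6938, -0.6691]
V = J·q̇ = [0.0495, -0.2004, -0.1128, 0.5982, -0.0434, -0.4146]

0.0495 -0.2004 -0.1128 0.5982 -0.0434 -0.4146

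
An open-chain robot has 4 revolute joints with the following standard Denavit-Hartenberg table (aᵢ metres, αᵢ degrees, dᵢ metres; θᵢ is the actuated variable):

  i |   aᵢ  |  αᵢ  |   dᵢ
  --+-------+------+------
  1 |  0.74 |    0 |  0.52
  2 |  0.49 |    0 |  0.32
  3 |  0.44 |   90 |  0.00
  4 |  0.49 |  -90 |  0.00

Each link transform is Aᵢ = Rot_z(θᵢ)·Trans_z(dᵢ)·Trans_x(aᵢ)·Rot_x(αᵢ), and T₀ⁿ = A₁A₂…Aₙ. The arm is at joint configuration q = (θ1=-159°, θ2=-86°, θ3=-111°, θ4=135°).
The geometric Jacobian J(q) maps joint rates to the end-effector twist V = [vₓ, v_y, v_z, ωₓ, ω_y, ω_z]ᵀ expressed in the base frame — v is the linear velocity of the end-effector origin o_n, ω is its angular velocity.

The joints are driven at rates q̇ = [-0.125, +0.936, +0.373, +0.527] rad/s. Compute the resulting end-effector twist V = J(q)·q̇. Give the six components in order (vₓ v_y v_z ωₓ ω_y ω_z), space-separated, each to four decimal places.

-0.5832 0.0161 -0.1826 0.0368 -0.5257 1.1840

o_n = [-0.8046, 0.1854, 1.1865]
J₁: ẑ×o_n = [-0.1854, -0.8046, 0.0000], ω = ẑ
J2: z=[0.0000, 0.0000, 1.0000] o=[-0.6908, -0.2652, 0.5200] → [-0.4506, -0.1138, 0.0000, 0.0000, 0.0000, 1.0000]
J3: z=[0.0000, 0.0000, 1.0000] o=[-0.8979, 0.1789, 0.8400] → [-0.0065, 0.0933, 0.0000, 0.0000, 0.0000, 1.0000]
J4: z=[0.0698, -0.9976, 0.0000] o=[-0.4590, 0.2096, 0.8400] → [-0.3456, -0.0242, -0.3465, 0.0698, -0.9976, 0.0000]
V = J·q̇ = [-0.5832, 0.0161, -0.1826, 0.0368, -0.5257, 1.1840]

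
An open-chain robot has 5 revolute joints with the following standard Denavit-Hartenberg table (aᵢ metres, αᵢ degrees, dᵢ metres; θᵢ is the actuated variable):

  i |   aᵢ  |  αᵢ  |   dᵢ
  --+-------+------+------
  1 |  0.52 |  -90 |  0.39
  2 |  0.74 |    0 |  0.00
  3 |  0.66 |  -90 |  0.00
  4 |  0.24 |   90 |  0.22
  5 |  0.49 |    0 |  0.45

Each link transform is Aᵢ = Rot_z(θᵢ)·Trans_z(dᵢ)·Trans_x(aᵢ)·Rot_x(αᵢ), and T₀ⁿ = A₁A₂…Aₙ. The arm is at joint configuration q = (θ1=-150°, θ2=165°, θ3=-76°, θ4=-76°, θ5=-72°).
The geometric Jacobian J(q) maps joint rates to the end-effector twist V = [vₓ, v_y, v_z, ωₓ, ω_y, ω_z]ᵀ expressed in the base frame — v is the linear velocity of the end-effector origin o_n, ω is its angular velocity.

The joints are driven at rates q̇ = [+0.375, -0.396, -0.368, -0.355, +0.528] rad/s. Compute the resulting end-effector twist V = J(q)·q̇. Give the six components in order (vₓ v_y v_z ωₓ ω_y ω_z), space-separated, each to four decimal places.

0.0257 -0.1452 0.0216 -0.6178 0.3780 0.8934

o_n = [0.1952, -0.4516, -0.1152]
J₁: ẑ×o_n = [0.4516, 0.1952, -0.0000], ω = ẑ
J2: z=[0.5000, -0.8660, 0.0000] o=[-0.4503, -0.2600, 0.3900] → [0.4376, 0.2526, 0.4633, 0.5000, -0.8660, 0.0000]
J3: z=[0.5000, -0.8660, 0.0000] o=[0.1687, 0.0974, 0.1985] → [0.2717, 0.1569, -0.2515, 0.5000, -0.8660, 0.0000]
J4: z=[0.8659, 0.4999, -0.0175] o=[0.1587, 0.0916, -0.4614] → [0.1636, -0.3004, -0.4886, 0.8659, 0.4999, -0.0175]
J5: z=[0.1356, -0.2010, 0.9701] o=[0.4648, -0.0006, -0.5233] → [0.3555, -0.3169, -0.1154, 0.1356, -0.2010, 0.9701]
V = J·q̇ = [0.0257, -0.1452, 0.0216, -0.6178, 0.3780, 0.8934]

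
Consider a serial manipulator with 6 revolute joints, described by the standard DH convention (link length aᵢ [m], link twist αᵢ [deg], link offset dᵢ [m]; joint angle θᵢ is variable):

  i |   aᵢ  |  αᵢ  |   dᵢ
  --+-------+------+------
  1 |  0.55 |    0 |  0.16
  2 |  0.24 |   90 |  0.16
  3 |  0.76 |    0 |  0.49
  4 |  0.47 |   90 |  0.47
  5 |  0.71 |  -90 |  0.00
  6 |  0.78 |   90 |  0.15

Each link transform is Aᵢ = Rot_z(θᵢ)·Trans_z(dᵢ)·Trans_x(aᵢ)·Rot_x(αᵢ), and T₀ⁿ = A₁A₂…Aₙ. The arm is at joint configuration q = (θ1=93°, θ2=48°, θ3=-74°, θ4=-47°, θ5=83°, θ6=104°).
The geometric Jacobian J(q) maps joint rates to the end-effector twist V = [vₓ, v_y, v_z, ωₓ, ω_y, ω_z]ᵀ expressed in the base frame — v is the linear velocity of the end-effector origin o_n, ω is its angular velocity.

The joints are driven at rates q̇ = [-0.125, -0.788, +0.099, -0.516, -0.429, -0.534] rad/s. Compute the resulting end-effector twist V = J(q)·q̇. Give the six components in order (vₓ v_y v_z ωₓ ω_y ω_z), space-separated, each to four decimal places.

2.1441 -0.0563 -0.4583 -0.3770 -0.3150 -1.5883

o_n = [0.2130, 2.2781, -1.1301]
J₁: ẑ×o_n = [-2.2781, 0.2130, 0.0000], ω = ẑ
J2: z=[0.0000, 0.0000, 1.0000] o=[-0.0288, 0.5492, 0.1600] → [-1.7288, 0.2418, 0.0000, 0.0000, 0.0000, 1.0000]
J3: z=[0.6293, 0.7771, 0.0000] o=[-0.2153, 0.7003, 0.3200] → [-1.1269, 0.9126, 0.6601, 0.6293, 0.7771, 0.0000]
J4: z=[0.6293, 0.7771, 0.0000] o=[-0.0697, 1.2129, -0.4106] → [-0.5592, 0.4528, 0.4506, 0.6293, 0.7771, 0.0000]
J5: z=[0.6661, -0.5394, 0.5150] o=[0.4142, 1.4258, -0.8134] → [-0.2681, 0.1073, 0.4592, 0.6661, -0.5394, 0.5150]
J6: z=[-0.3206, 0.4164, 0.8508] o=[0.8923, 1.9455, -0.8876] → [-0.3840, -0.6557, 0.1762, -0.3206, 0.4164, 0.8508]
V = J·q̇ = [2.1441, -0.0563, -0.4583, -0.3770, -0.3150, -1.5883]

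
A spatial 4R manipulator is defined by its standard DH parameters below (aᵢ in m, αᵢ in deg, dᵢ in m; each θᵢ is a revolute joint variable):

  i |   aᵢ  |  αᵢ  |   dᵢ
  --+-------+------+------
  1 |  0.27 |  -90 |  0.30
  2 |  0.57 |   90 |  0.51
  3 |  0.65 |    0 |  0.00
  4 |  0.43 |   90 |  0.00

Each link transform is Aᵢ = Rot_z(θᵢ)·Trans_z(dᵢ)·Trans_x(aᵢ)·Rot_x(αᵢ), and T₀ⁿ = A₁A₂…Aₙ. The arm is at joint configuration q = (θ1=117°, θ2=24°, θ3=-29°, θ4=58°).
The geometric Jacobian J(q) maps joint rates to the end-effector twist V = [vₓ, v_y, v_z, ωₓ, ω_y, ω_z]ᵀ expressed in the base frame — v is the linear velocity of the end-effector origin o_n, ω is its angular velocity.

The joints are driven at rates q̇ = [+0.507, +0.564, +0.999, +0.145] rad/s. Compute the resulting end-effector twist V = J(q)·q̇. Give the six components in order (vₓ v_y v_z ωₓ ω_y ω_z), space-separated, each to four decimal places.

o_n = [-1.1101, 1.2903, -0.3160]
J₁: ẑ×o_n = [-1.2903, -1.1101, 0.0000], ω = ẑ
J2: z=[-0.8910, -0.4540, 0.0000] o=[-0.1226, 0.2406, 0.3000] → [0.2797, -0.5489, -1.3836, -0.8910, -0.4540, 0.0000]
J3: z=[-0.1847, 0.3624, 0.9135] o=[-0.8134, 0.4730, 0.0682] → [-0.8859, -0.3420, -0.0434, -0.1847, 0.3624, 0.9135]
J4: z=[-0.1847, 0.3624, 0.9135] o=[-0.7684, 1.0788, -0.1631] → [-0.2486, -0.3404, 0.0848, -0.1847, 0.3624, 0.9135]
V = J·q̇ = [-1.4175, -1.2634, -0.8114, -0.7138, 0.1585, 1.5521]

-1.4175 -1.2634 -0.8114 -0.7138 0.1585 1.5521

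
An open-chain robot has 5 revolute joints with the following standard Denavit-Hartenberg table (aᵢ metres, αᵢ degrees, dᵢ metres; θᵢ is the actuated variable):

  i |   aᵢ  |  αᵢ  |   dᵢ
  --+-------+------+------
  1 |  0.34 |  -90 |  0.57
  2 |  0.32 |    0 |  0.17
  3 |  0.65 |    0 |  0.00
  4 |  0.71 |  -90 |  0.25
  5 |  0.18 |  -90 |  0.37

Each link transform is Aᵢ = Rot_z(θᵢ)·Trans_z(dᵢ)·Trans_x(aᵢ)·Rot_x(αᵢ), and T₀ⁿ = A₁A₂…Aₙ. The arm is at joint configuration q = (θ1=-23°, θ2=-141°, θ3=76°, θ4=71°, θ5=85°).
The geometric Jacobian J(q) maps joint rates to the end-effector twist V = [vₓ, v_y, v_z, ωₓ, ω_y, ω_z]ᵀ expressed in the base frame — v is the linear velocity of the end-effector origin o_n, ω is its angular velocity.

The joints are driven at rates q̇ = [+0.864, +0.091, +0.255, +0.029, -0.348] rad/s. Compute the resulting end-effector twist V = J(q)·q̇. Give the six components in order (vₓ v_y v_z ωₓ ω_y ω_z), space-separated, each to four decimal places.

0.2733 0.8746 -0.3351 0.1800 0.3310 1.2101

o_n = [1.0597, -0.1883, 0.9167]
J₁: ẑ×o_n = [0.1883, 1.0597, -0.0000], ω = ẑ
J2: z=[0.3907, 0.9205, 0.0000] o=[0.3130, -0.1328, 0.5700] → [0.3191, -0.1354, -0.7091, 0.3907, 0.9205, 0.0000]
J3: z=[0.3907, 0.9205, 0.0000] o=[0.1505, 0.1208, 0.7714] → [0.1337, -0.0568, -0.9577, 0.3907, 0.9205, 0.0000]
J4: z=[0.3907, 0.9205, 0.0000] o=[0.4033, 0.0135, 1.3605] → [-0.4085, 0.1734, -0.6830, 0.3907, 0.9205, 0.0000]
J5: z=[-0.0962, 0.0408, -0.9945] o=[1.1510, -0.0323, 1.2863] → [-0.1703, 0.0552, 0.0187, -0.0962, 0.0408, -0.9945]
V = J·q̇ = [0.2733, 0.8746, -0.3351, 0.1800, 0.3310, 1.2101]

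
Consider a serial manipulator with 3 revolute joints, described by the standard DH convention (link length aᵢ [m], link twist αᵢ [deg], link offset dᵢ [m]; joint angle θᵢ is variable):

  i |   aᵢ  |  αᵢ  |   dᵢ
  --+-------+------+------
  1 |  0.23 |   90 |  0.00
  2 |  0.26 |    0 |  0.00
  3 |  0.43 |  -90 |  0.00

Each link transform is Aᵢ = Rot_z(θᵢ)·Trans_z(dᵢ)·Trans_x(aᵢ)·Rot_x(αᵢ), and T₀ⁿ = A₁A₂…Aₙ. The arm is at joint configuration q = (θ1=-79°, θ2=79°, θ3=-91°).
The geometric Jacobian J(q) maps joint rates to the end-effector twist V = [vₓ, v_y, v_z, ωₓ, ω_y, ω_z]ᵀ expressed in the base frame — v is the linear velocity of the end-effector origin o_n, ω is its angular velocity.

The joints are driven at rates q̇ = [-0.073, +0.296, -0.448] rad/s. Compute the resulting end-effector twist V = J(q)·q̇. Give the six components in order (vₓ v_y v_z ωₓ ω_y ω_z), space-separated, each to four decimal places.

-0.0672 0.0777 -0.0492 0.1492 0.0290 -0.0730

o_n = [0.1336, -0.6873, 0.1658]
J₁: ẑ×o_n = [0.6873, 0.1336, -0.0000], ω = ẑ
J2: z=[-0.9816, -0.1908, 0.0000] o=[0.0439, -0.2258, 0.0000] → [-0.0316, 0.1628, 0.4702, -0.9816, -0.1908, 0.0000]
J3: z=[-0.9816, -0.1908, 0.0000] o=[0.0534, -0.2745, 0.2552] → [0.0171, -0.0878, 0.4206, -0.9816, -0.1908, 0.0000]
V = J·q̇ = [-0.0672, 0.0777, -0.0492, 0.1492, 0.0290, -0.0730]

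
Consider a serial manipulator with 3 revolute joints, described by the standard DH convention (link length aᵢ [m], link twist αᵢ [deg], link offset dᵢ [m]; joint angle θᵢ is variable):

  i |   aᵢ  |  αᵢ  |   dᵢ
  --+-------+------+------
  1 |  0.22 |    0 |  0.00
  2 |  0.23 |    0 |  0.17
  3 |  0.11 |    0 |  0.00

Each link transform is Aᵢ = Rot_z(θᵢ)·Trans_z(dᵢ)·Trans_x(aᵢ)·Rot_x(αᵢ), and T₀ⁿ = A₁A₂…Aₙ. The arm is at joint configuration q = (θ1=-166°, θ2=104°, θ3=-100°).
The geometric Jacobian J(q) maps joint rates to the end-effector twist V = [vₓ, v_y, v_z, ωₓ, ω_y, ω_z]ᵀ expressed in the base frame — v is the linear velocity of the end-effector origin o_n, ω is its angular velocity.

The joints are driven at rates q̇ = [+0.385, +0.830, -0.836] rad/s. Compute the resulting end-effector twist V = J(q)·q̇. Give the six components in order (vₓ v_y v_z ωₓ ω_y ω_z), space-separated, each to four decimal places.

0.2801 0.0094 0.0000 0.0000 0.0000 0.3790

o_n = [-0.2101, -0.2903, 0.1700]
J₁: ẑ×o_n = [0.2903, -0.2101, 0.0000], ω = ẑ
J2: z=[0.0000, 0.0000, 1.0000] o=[-0.2135, -0.0532, 0.0000] → [0.2371, 0.0034, -0.0000, 0.0000, 0.0000, 1.0000]
J3: z=[0.0000, 0.0000, 1.0000] o=[-0.1055, -0.2563, 0.1700] → [0.0340, -0.1046, 0.0000, 0.0000, 0.0000, 1.0000]
V = J·q̇ = [0.2801, 0.0094, 0.0000, 0.0000, 0.0000, 0.3790]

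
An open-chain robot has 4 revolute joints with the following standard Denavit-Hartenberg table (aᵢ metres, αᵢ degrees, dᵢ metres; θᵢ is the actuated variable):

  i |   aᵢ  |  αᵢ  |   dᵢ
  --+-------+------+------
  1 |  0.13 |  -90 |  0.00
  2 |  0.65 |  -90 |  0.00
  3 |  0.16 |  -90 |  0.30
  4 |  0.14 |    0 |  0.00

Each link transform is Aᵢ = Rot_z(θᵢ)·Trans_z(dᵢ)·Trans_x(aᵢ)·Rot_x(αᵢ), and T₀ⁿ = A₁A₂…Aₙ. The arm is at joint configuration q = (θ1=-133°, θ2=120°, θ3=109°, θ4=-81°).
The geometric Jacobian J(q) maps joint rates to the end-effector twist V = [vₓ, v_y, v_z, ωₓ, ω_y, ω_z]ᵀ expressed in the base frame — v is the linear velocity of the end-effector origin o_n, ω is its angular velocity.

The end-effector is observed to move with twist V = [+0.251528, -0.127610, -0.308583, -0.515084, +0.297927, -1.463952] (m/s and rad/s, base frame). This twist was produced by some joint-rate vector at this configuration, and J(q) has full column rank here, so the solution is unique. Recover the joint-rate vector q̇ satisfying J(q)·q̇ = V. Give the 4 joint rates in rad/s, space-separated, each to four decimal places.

o_n = [0.2459, 0.5158, -0.2925]
J₁: ẑ×o_n = [-0.5158, 0.2459, 0.0000], ω = ẑ
J2: z=[0.7314, -0.6820, 0.0000] o=[-0.0887, -0.0951, 0.0000] → [0.1995, 0.2139, 0.6749, 0.7314, -0.6820, 0.0000]
J3: z=[0.5906, 0.6334, 0.5000] o=[0.1330, 0.1426, -0.5629] → [-0.0153, -0.1033, 0.1489, 0.5906, 0.6334, 0.5000]
J4: z=[-0.0843, -0.5678, 0.8188] o=[0.1818, 0.4168, -0.3678] → [-0.1239, 0.0588, 0.0280, -0.0843, -0.5678, 0.8188]
q̇ = J⁺·V = [-0.3410, -0.2680, -0.6770, -0.9580]

-0.3410 -0.2680 -0.6770 -0.9580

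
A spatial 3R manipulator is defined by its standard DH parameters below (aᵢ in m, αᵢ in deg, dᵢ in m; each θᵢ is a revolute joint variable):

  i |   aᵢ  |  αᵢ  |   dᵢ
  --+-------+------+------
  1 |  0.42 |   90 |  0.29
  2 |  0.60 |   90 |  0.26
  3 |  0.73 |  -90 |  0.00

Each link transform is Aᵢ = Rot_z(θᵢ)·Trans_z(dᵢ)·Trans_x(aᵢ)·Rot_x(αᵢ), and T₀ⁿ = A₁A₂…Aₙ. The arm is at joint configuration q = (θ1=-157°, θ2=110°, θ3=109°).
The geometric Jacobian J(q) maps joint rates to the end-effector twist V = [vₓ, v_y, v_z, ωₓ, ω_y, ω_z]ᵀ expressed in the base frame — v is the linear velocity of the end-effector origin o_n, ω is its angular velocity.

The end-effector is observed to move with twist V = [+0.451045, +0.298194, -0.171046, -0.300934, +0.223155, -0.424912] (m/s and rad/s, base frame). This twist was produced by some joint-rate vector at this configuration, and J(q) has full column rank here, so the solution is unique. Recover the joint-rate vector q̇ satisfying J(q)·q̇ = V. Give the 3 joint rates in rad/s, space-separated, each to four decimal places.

o_n = [-0.6438, 0.7590, 0.6305]
J₁: ẑ×o_n = [-0.7590, -0.6438, 0.0000], ω = ẑ
J2: z=[-0.3907, 0.9205, 0.0000] o=[-0.3866, -0.1641, 0.2900] → [0.3134, 0.1330, -0.1239, -0.3907, 0.9205, 0.0000]
J3: z=[-0.8650, -0.3672, 0.3420] o=[-0.2993, 0.1554, 0.8538] → [-0.1244, -0.3110, -0.6486, -0.8650, -0.3672, 0.3420]
q̇ = J⁺·V = [-0.4940, 0.3230, 0.2020]

-0.4940 0.3230 0.2020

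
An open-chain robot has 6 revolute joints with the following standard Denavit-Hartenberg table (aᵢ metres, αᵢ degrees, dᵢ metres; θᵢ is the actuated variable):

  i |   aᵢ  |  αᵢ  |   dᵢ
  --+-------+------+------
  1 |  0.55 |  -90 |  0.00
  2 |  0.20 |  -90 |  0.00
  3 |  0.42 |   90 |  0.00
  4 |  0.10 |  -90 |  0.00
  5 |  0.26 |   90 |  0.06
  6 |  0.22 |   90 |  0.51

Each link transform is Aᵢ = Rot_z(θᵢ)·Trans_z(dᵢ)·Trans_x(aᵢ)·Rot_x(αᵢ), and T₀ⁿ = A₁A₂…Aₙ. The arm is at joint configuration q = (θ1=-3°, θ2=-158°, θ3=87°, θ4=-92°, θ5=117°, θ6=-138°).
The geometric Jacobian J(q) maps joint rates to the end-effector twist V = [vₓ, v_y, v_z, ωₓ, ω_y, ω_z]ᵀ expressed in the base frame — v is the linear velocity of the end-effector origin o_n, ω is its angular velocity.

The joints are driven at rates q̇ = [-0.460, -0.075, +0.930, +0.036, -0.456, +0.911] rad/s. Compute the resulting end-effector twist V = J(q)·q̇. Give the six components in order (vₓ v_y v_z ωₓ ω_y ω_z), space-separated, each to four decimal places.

0.0950 0.2032 -0.1764 0.4433 0.3659 -0.4858

o_n = [0.4353, -0.3545, -0.5080]
J₁: ẑ×o_n = [0.3545, 0.4353, -0.0000], ω = ẑ
J2: z=[0.0523, 0.9986, 0.0000] o=[0.5492, -0.0288, 0.0000] → [-0.5073, 0.0266, 0.0967, 0.0523, 0.9986, 0.0000]
J3: z=[0.3741, -0.0196, 0.9272] o=[0.3641, -0.0191, 0.0749] → [0.3224, 0.2841, -0.1241, 0.3741, -0.0196, 0.9272]
J4: z=[-0.9219, 0.1007, 0.3741] o=[0.3218, -0.4369, 0.0832] → [-0.0904, -0.5025, -0.0874, -0.9219, 0.1007, 0.3741]
J5: z=[-0.1137, -0.9934, -0.0128] o=[0.2847, -0.4314, -0.0096] → [0.4961, -0.0586, 0.1408, -0.1137, -0.9934, -0.0128]
J6: z=[0.0886, 0.0027, -0.9961] o=[0.5352, -0.5208, 0.0125] → [0.1643, 0.1456, 0.0150, 0.0886, 0.0027, -0.9961]
V = J·q̇ = [0.0950, 0.2032, -0.1764, 0.4433, 0.3659, -0.4858]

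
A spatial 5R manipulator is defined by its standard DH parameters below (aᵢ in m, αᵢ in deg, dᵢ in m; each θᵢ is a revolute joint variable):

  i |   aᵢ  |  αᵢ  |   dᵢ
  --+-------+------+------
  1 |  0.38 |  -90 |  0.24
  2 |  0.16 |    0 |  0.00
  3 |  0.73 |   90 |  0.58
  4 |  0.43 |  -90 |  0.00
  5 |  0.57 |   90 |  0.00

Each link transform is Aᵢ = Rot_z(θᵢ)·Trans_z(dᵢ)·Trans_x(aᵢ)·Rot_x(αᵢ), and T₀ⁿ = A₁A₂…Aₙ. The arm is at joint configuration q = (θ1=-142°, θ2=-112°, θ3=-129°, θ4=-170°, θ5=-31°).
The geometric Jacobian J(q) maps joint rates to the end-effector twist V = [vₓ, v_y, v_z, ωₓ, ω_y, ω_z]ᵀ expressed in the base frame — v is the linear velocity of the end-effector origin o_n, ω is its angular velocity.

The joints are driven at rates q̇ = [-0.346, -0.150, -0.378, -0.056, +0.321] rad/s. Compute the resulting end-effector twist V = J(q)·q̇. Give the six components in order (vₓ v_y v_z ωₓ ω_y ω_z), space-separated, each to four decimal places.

o_n = [-0.2624, -0.7386, 0.3988]
J₁: ẑ×o_n = [0.7386, -0.2624, 0.0000], ω = ẑ
J2: z=[0.6157, -0.7880, 0.0000] o=[-0.2994, -0.2340, 0.2400] → [-0.1251, -0.0977, -0.2815, 0.6157, -0.7880, 0.0000]
J3: z=[0.6157, -0.7880, 0.0000] o=[-0.2522, -0.1971, 0.3883] → [-0.0082, -0.0064, -0.3414, 0.6157, -0.7880, 0.0000]
J4: z=[-0.6892, -0.5385, -0.4848] o=[0.3838, -0.4362, -0.2501] → [-0.4960, 0.7605, -0.1395, -0.6892, -0.5385, -0.4848]
J5: z=[-0.5400, 0.8279, -0.1519] o=[0.1760, -0.5038, 0.1202] → [0.1949, 0.2170, 0.4897, -0.5400, 0.8279, -0.1519]
V = J·q̇ = [-0.1434, 0.1349, 0.3363, -0.4598, 0.7120, -0.3676]

-0.1434 0.1349 0.3363 -0.4598 0.7120 -0.3676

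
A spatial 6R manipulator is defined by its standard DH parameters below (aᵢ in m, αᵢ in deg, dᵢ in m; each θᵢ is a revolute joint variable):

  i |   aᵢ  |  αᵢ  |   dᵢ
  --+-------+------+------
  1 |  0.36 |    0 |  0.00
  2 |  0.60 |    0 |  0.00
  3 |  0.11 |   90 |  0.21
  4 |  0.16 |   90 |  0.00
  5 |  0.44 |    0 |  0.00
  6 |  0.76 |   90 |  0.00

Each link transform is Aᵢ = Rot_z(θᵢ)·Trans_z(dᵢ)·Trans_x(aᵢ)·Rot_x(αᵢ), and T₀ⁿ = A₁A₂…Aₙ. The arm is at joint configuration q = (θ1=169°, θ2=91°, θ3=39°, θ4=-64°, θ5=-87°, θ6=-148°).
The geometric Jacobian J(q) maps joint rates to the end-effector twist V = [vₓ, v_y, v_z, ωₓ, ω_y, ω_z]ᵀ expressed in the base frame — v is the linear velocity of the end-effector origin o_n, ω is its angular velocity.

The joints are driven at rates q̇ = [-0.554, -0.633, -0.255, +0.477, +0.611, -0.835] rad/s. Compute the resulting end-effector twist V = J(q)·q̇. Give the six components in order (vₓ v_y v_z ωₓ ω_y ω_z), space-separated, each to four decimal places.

-0.8539 0.4353 -0.4195 -0.3196 -0.4073 -1.3438

o_n = [-0.6182, -0.6102, 0.4373]
J₁: ẑ×o_n = [0.6102, -0.6182, 0.0000], ω = ẑ
J2: z=[0.0000, 0.0000, 1.0000] o=[-0.3534, 0.0687, 0.0000] → [0.6789, -0.2648, 0.0000, 0.0000, 0.0000, 1.0000]
J3: z=[0.0000, 0.0000, 1.0000] o=[-0.4576, -0.5222, 0.0000] → [0.0880, -0.1606, 0.0000, 0.0000, 0.0000, 1.0000]
J4: z=[-0.8746, -0.4848, 0.0000] o=[-0.4042, -0.6184, 0.2100] → [-0.1102, 0.1988, -0.1109, -0.8746, -0.4848, 0.0000]
J5: z=[-0.4357, 0.7861, -0.4384] o=[-0.3702, -0.6797, 0.0662] → [0.3222, 0.2704, 0.1646, -0.4357, 0.7861, -0.4384]
J6: z=[-0.4357, 0.7861, -0.4384] o=[0.0190, -0.4756, 0.0455] → [0.2490, 0.4500, 0.5595, -0.4357, 0.7861, -0.4384]
V = J·q̇ = [-0.8539, 0.4353, -0.4195, -0.3196, -0.4073, -1.3438]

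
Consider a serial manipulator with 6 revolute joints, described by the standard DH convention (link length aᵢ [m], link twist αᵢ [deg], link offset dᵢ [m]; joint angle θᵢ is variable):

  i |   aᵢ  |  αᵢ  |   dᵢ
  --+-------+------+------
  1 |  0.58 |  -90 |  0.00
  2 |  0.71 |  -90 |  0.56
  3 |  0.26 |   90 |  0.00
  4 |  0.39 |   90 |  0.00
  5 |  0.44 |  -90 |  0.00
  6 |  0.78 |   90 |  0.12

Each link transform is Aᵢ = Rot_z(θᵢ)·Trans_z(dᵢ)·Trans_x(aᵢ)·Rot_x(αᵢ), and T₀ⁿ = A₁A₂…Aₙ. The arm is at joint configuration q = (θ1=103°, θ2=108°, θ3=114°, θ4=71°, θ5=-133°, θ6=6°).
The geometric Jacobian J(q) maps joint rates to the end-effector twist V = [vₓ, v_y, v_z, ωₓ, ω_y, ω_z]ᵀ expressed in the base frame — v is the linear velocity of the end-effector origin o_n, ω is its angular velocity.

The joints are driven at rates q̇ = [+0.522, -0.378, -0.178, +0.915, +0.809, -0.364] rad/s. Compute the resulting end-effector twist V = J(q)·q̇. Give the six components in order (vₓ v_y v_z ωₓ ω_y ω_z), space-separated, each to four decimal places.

0.2906 -0.5940 1.1789 1.3395 0.7362 -0.4405

o_n = [-1.0796, 0.7094, 0.1004]
J₁: ẑ×o_n = [-0.7094, -1.0796, 0.0000], ω = ẑ
J2: z=[-0.9744, -0.2250, 0.0000] o=[-0.1305, 0.5651, 0.0000] → [-0.0226, 0.0978, -0.3540, -0.9744, -0.2250, 0.0000]
J3: z=[0.2139, -0.9267, 0.3090] o=[-0.6268, 0.2254, -0.6753] → [-0.8683, -0.3059, -0.3161, 0.2139, -0.9267, 0.3090]
J4: z=[0.4598, -0.1836, -0.8688] o=[-0.4027, 0.3107, -0.5747] → [0.2225, 0.2777, 0.0591, 0.4598, -0.1836, -0.8688]
J5: z=[0.7452, 0.6118, 0.2651] o=[-0.2144, 0.0106, -0.4116] → [0.1280, -0.6110, 1.0501, 0.7452, 0.6118, 0.2651]
J6: z=[0.0396, -0.4375, 0.8983] o=[-0.5072, 0.3005, -0.2575] → [-0.5238, -0.5283, -0.2342, 0.0396, -0.4375, 0.8983]
V = J·q̇ = [0.2906, -0.5940, 1.1789, 1.3395, 0.7362, -0.4405]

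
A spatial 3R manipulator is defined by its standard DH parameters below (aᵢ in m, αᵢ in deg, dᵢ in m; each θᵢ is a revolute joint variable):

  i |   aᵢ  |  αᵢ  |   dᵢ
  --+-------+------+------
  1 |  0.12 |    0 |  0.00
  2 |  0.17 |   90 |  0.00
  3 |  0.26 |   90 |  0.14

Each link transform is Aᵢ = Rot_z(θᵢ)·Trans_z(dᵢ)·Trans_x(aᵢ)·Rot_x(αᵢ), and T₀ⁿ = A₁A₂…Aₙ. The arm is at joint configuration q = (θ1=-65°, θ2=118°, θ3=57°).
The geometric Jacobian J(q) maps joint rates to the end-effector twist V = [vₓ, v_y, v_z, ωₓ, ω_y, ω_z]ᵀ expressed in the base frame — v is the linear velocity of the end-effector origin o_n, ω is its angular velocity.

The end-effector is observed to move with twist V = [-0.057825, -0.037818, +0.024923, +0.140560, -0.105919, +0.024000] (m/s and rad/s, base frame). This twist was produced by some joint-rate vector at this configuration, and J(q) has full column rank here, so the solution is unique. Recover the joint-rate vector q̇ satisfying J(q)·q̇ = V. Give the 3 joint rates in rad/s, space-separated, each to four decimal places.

o_n = [0.3501, 0.0558, 0.2181]
J₁: ẑ×o_n = [-0.0558, 0.3501, 0.0000], ω = ẑ
J2: z=[0.0000, 0.0000, 1.0000] o=[0.0507, -0.1088, 0.0000] → [-0.1646, 0.2993, 0.0000, 0.0000, 0.0000, 1.0000]
J3: z=[0.7986, -0.6018, 0.0000] o=[0.1530, 0.0270, 0.0000] → [-0.1312, -0.1741, 0.1416, 0.7986, -0.6018, 0.0000]
q̇ = J⁺·V = [-0.2830, 0.3070, 0.1760]

-0.2830 0.3070 0.1760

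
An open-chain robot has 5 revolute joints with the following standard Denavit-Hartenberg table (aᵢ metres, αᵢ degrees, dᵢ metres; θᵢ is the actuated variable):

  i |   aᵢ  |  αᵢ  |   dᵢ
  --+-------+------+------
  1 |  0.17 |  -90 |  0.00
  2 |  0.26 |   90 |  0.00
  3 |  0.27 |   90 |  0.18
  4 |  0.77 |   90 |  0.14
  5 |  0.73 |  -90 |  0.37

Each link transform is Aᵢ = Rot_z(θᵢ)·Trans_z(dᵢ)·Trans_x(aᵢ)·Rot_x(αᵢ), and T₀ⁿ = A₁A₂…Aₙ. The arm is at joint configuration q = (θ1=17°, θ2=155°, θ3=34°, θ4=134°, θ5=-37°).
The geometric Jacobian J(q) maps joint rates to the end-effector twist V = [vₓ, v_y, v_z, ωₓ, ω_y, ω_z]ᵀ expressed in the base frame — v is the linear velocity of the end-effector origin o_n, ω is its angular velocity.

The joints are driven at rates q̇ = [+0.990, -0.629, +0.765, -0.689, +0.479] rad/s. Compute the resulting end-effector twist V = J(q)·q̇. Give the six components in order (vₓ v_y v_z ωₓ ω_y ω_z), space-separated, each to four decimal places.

o_n = [0.9358, 0.3095, -1.1759]
J₁: ẑ×o_n = [-0.3095, 0.9358, 0.0000], ω = ẑ
J2: z=[-0.2924, 0.9563, 0.0000] o=[0.1626, 0.0497, 0.0000] → [-1.1245, -0.3438, -0.8154, -0.2924, 0.9563, 0.0000]
J3: z=[0.4042, 0.1236, -0.9063] o=[-0.0628, -0.0192, -0.1099] → [0.1662, -0.4742, 0.0095, 0.4042, 0.1236, -0.9063]
J4: z=[-0.2423, -0.9410, -0.2363] o=[-0.2282, 0.0881, -0.3676] → [0.8129, -0.4709, 1.0417, -0.2423, -0.9410, -0.2363]
J5: z=[-0.3537, 0.3125, -0.8816] o=[0.4336, -0.1437, -0.7153] → [0.2557, -0.6057, -0.3173, -0.3537, 0.3125, -0.8816]
V = J·q̇ = [0.0904, 0.8142, -0.3495, 0.4906, 0.2910, 0.0372]

0.0904 0.8142 -0.3495 0.4906 0.2910 0.0372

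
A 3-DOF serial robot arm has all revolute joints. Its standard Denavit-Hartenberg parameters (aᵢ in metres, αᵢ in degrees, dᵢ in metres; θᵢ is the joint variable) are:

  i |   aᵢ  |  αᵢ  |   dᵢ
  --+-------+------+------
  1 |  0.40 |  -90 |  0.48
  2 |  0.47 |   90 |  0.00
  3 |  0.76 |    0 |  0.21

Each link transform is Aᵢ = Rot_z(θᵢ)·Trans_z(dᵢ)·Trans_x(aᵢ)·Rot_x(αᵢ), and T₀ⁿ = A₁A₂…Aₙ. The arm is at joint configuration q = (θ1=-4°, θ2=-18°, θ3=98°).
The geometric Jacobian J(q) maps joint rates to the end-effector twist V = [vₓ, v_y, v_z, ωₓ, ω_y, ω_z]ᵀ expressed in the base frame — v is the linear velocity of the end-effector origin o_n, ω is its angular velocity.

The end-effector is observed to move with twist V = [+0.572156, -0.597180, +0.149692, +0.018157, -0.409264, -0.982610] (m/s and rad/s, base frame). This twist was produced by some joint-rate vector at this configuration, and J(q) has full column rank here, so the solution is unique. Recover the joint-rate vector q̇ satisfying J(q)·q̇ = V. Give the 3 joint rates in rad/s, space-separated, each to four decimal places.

o_n = [0.7323, 0.7032, 0.7923]
J₁: ẑ×o_n = [-0.7032, 0.7323, 0.0000], ω = ẑ
J2: z=[0.0698, 0.9976, 0.0000] o=[0.3990, -0.0279, 0.4800] → [0.3115, -0.0218, -0.2815, 0.0698, 0.9976, 0.0000]
J3: z=[-0.3083, 0.0216, 0.9511] o=[0.8449, -0.0591, 0.6252] → [-0.7214, -0.0556, -0.2326, -0.3083, 0.0216, 0.9511]
q̇ = J⁺·V = [-0.8390, -0.4070, -0.1510]

-0.8390 -0.4070 -0.1510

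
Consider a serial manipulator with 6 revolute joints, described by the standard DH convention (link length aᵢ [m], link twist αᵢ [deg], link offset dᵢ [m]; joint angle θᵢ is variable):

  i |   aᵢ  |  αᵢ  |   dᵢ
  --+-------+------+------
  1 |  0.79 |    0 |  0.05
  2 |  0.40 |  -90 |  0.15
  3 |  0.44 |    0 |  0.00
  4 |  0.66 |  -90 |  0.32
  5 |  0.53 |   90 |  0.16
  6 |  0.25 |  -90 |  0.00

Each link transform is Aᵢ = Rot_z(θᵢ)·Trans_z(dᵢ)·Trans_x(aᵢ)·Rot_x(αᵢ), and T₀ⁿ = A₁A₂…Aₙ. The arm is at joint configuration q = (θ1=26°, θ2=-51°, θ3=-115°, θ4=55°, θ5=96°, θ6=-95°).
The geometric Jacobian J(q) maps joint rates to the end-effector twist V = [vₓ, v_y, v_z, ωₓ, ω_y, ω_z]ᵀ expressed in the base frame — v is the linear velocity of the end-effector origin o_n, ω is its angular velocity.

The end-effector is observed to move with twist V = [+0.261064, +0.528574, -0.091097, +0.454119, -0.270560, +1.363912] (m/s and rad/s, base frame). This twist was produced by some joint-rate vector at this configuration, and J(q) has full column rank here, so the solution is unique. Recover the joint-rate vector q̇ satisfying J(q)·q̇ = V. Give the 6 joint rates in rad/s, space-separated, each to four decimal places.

o_n = [1.0308, -0.0078, 1.1689]
J₁: ẑ×o_n = [0.0078, 1.0308, -0.0000], ω = ẑ
J2: z=[0.0000, 0.0000, 1.0000] o=[0.7100, 0.3463, 0.0500] → [0.3542, 0.3207, -0.0000, 0.0000, 0.0000, 1.0000]
J3: z=[0.4226, 0.9063, 0.0000] o=[1.0726, 0.1773, 0.2000] → [0.8781, -0.4095, -0.0404, 0.4226, 0.9063, 0.0000]
J4: z=[0.4226, 0.9063, 0.0000] o=[0.9040, 0.2559, 0.5988] → [0.5167, -0.2409, -0.2263, 0.4226, 0.9063, 0.0000]
J5: z=[0.7849, -0.3660, -0.5000] o=[1.3384, 0.4064, 1.1704] → [-0.2066, 0.1549, -0.4377, 0.7849, -0.3660, -0.5000]
J6: z=[0.4065, -0.3049, 0.8613] o=[1.2161, -0.1182, 1.0424] → [-0.1336, -0.2110, -0.0117, 0.4065, -0.3049, 0.8613]
q̇ = J⁺·V = [0.3720, 0.7650, 0.3380, -0.3430, 0.3420, 0.4620]

0.3720 0.7650 0.3380 -0.3430 0.3420 0.4620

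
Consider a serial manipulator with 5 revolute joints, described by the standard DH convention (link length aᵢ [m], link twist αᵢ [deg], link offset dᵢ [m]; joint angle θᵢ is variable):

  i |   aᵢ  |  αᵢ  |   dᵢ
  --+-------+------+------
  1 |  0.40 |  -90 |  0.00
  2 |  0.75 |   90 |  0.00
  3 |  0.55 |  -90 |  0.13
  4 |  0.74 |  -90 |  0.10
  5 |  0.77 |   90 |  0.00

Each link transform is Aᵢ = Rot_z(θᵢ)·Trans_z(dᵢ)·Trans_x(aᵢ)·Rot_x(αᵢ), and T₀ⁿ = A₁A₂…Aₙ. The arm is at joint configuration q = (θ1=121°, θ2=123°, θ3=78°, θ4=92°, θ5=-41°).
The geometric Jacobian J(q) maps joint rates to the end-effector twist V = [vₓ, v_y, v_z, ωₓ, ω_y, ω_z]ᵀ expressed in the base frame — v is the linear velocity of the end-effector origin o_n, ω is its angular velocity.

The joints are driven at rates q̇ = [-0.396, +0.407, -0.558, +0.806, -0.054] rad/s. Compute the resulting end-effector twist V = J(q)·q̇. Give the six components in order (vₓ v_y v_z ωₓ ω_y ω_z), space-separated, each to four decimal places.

0.1837 0.6030 0.3511 -0.5139 -0.3628 0.5607

o_n = [-0.1485, -0.9542, 0.4279]
J₁: ẑ×o_n = [0.9542, -0.1485, 0.0000], ω = ẑ
J2: z=[-0.8572, -0.5150, 0.0000] o=[-0.2060, 0.3429, 0.0000] → [-0.2204, 0.3668, 1.1414, -0.8572, -0.5150, 0.0000]
J3: z=[-0.4319, 0.7189, -0.5446] o=[0.0044, -0.0073, -0.6290] → [0.2440, 0.5398, 0.5189, -0.4319, 0.7189, -0.5446]
J4: z=[-0.4526, 0.3496, 0.8203] o=[-0.4808, -0.2443, -0.7957] → [1.0101, 0.8265, 0.2051, -0.4526, 0.3496, 0.8203]
J5: z=[0.7646, 0.6256, 0.1553] o=[-0.1865, -0.7255, -0.3064] → [0.4948, -0.5555, -0.1987, 0.7646, 0.6256, 0.1553]
V = J·q̇ = [0.1837, 0.6030, 0.3511, -0.5139, -0.3628, 0.5607]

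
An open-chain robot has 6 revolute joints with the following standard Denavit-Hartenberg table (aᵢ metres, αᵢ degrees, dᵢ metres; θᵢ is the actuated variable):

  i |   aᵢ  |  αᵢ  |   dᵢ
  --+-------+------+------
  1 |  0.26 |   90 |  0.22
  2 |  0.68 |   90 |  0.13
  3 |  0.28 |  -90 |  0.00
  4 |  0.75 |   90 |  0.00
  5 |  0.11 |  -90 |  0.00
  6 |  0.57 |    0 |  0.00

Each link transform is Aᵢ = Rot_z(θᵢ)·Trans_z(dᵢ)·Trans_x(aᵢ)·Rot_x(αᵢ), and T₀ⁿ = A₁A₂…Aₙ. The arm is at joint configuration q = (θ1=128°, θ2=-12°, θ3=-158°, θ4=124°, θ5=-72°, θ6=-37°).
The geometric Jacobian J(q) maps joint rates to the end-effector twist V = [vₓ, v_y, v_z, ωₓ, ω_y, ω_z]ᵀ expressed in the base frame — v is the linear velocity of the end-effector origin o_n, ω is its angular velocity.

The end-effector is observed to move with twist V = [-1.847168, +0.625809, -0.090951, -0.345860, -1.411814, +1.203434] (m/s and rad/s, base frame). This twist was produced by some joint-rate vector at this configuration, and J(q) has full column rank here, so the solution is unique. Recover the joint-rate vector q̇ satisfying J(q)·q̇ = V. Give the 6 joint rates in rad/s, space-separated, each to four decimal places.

0.9650 -0.6720 -0.0540 0.2780 0.8560 -0.6170

o_n = [-0.0633, 1.0730, 1.0671]
J₁: ẑ×o_n = [-1.0730, -0.0633, 0.0000], ω = ẑ
J2: z=[0.7880, 0.6157, 0.0000] o=[-0.1601, 0.2049, 0.2200] → [0.5215, -0.6675, 0.6245, 0.7880, 0.6157, 0.0000]
J3: z=[0.1280, -0.1638, -0.9781] o=[-0.4671, 0.8091, 0.0786] → [0.0962, -0.5215, 0.0999, 0.1280, -0.1638, -0.9781]
J4: z=[-0.9562, -0.2821, -0.0779] o=[-0.3934, 0.5444, 0.1326] → [-0.2224, 0.8679, -0.4123, -0.9562, -0.2821, -0.0779]
J5: z=[0.1466, -0.6921, 0.7068] o=[-0.5834, 1.0427, 0.6599] → [-0.3032, 0.3079, 0.3644, 0.1466, -0.6921, 0.7068]
J6: z=[-0.5364, 0.5447, 0.6446] o=[-0.4920, 1.0948, 0.6920] → [0.2184, 0.4775, -0.2218, -0.5364, 0.5447, 0.6446]
q̇ = J⁺·V = [0.9650, -0.6720, -0.0540, 0.2780, 0.8560, -0.6170]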